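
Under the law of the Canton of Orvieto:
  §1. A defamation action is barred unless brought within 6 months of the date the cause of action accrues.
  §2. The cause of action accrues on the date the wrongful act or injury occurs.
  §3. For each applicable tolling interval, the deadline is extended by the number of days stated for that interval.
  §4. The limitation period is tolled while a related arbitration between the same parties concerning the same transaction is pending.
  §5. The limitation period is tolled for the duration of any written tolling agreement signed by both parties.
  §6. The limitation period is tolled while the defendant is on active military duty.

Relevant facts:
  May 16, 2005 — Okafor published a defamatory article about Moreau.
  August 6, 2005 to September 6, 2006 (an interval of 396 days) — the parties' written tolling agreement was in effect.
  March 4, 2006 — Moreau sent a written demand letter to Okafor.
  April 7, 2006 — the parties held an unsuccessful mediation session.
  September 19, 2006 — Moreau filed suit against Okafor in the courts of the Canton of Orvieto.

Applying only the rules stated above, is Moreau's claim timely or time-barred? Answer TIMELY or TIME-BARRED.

The claim accrued on May 16, 2005, when the wrongful act occurred.
Adding the 6 months base period to May 16, 2005 gives a deadline of November 16, 2005, before any tolling.
The period was tolled for 396 days by the written tolling agreement (August 6, 2005 to September 6, 2006), pushing the deadline to December 17, 2006.
The other events in the timeline have no effect on the limitation period under the stated rules.
Moreau filed on September 19, 2006, before the December 17, 2006 deadline, so the action is timely.

TIMELY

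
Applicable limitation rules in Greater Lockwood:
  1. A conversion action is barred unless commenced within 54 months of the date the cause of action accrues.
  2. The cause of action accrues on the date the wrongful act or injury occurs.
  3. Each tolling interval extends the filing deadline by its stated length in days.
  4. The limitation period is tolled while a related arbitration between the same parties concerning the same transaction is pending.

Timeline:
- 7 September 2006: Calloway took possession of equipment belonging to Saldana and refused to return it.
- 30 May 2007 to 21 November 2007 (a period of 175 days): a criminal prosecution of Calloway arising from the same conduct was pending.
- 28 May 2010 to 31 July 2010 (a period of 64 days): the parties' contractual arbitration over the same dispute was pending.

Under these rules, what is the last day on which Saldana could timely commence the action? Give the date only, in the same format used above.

10 May 2011

The cause of action accrued on 7 September 2006, the date of the act.
Adding the 54 months base period to 7 September 2006 gives a deadline of 7 March 2011, before any tolling.
The pending related arbitration from 28 May 2010 to 31 July 2010 tolled the period for 64 days, extending the deadline to 10 May 2011.
The pending criminal prosecution from 30 May 2007 to 21 November 2007 does not toll the period, because no stated rule makes a criminal prosecution a tolling event.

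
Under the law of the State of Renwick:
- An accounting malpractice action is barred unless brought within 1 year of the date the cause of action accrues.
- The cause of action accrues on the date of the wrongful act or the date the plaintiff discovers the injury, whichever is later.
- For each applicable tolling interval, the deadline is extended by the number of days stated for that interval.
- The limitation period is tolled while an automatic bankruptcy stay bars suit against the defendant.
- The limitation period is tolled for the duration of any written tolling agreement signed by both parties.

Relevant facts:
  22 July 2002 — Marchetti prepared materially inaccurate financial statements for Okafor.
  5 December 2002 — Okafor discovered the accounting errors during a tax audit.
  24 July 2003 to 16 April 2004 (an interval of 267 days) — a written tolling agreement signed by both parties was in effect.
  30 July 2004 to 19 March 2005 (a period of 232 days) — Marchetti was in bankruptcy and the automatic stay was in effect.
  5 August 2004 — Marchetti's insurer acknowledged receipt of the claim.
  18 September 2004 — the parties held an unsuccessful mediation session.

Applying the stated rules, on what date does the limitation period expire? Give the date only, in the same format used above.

17 April 2005

The claim accrued on 5 December 2002 — the later of the 22 July 2002 act and the 5 December 2002 discovery.
Adding the 1 year base period to 5 December 2002 gives a deadline of 5 December 2003, before any tolling.
The period was tolled for 267 days by the written tolling agreement (24 July 2003 to 16 April 2004), pushing the deadline to 28 August 2004.
The period was tolled for 232 days by the automatic bankruptcy stay (30 July 2004 to 19 March 2005), pushing the deadline to 17 April 2005.
None of the other events listed affects the running of the period under the stated rules.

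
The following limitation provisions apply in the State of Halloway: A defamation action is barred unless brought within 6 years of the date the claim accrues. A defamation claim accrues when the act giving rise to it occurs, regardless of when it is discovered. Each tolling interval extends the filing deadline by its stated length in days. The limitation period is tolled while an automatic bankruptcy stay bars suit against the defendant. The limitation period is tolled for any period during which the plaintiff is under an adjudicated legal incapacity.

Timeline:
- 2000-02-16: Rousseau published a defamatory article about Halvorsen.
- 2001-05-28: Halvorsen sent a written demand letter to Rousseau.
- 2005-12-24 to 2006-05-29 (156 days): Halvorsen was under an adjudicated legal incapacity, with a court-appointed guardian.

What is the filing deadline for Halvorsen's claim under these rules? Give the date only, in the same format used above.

2006-07-22

The claim accrued on 2000-02-16, when the wrongful act occurred.
The untolled deadline — 6 years after 2000-02-16 — is 2006-02-16.
The period was tolled for 156 days by the plaintiff's legal incapacity (2005-12-24 to 2006-05-29), pushing the deadline to 2006-07-22.
The other events in the timeline have no effect on the limitation period under the stated rules.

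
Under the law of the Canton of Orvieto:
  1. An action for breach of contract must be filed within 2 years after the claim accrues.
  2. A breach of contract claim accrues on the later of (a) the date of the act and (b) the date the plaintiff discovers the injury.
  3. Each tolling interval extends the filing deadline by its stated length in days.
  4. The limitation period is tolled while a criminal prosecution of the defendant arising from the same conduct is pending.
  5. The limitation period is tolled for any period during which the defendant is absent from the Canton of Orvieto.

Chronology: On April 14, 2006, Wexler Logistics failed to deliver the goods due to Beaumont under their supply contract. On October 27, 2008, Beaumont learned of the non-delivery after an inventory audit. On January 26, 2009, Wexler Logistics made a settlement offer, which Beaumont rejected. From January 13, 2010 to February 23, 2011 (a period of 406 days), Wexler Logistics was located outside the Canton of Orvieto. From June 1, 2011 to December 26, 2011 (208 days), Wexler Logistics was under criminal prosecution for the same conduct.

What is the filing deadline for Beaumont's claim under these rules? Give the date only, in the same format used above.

July 2, 2012

The claim accrued on October 27, 2008 — the later of the April 14, 2006 act and the October 27, 2008 discovery.
The untolled deadline — 2 years after October 27, 2008 — is October 27, 2010.
The defendant's absence from the jurisdiction from January 13, 2010 to February 23, 2011 tolled the period for 406 days, extending the deadline to December 7, 2011.
The period was tolled for 208 days by the pending criminal prosecution (June 1, 2011 to December 26, 2011), pushing the deadline to July 2, 2012.
The other events in the timeline have no effect on the limitation period under the stated rules.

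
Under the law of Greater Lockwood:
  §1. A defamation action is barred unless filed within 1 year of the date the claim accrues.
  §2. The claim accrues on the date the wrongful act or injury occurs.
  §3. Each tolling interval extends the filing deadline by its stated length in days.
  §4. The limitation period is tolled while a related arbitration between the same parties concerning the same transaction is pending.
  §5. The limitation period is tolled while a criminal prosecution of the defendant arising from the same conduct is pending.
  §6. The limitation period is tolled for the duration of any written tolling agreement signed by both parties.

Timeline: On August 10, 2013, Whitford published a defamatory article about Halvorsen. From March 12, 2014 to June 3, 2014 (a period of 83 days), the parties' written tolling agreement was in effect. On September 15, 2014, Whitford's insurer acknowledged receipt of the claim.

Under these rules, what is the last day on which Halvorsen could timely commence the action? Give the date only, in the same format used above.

The claim accrued on August 10, 2013, when the wrongful act occurred.
The untolled deadline — 1 year after August 10, 2013 — is August 10, 2014.
The written tolling agreement from March 12, 2014 to June 3, 2014 tolled the period for 83 days, extending the deadline to November 1, 2014.
The other events in the timeline have no effect on the limitation period under the stated rules.

November 1, 2014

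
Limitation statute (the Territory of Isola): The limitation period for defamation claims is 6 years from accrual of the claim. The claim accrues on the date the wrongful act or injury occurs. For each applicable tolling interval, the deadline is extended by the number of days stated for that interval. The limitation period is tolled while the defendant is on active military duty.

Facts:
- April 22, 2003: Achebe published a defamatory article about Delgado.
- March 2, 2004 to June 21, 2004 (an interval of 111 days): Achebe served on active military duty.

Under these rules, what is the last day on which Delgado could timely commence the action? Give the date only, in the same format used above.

The limitation period began to run on April 22, 2003.
6 years from April 22, 2003 is April 22, 2009.
The defendant's active military service from March 2, 2004 to June 21, 2004 tolled the period for 111 days, extending the deadline to August 11, 2009.

August 11, 2009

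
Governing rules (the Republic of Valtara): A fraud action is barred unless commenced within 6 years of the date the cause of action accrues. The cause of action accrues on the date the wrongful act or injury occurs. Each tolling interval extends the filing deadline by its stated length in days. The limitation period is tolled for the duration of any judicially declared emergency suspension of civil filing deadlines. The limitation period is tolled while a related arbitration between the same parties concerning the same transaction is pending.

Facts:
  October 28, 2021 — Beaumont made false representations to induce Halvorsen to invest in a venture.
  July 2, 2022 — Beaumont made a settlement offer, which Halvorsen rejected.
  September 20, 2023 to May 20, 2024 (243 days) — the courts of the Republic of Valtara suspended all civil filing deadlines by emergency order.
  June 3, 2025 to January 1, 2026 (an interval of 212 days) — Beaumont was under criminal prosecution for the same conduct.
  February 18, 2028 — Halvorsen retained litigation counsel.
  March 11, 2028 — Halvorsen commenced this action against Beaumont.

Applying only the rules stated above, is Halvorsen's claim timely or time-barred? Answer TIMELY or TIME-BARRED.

TIMELY

The limitation period began to run on October 28, 2021.
Adding the 6 years base period to October 28, 2021 gives a deadline of October 28, 2027, before any tolling.
The emergency suspension of filing deadlines from September 20, 2023 to May 20, 2024 tolled the period for 243 days, extending the deadline to June 27, 2028.
The pending criminal prosecution from June 3, 2025 to January 1, 2026 does not toll the period, because no stated rule makes a criminal prosecution a tolling event.
The other events in the timeline have no effect on the limitation period under the stated rules.
Filing on March 11, 2028 beat the June 27, 2028 deadline — the action is timely.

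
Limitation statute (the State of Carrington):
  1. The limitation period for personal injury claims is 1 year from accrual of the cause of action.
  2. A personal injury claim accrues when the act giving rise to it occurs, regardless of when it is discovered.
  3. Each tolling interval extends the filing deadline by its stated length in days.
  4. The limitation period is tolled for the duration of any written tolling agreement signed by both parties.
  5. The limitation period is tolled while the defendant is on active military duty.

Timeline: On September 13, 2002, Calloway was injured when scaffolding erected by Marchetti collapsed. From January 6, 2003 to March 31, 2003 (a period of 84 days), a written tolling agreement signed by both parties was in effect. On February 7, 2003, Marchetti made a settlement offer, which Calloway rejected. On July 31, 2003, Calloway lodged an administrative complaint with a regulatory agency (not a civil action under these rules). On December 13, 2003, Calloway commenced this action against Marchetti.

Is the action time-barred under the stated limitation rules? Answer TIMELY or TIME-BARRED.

TIME-BARRED

The claim accrued on September 13, 2002, when the wrongful act occurred.
Adding the 1 year base period to September 13, 2002 gives a deadline of September 13, 2003, before any tolling.
The period was tolled for 84 days by the written tolling agreement (January 6, 2003 to March 31, 2003), pushing the deadline to December 6, 2003.
Nothing else in the chronology tolls or restarts the period.
The December 13, 2003 filing falls after the December 6, 2003 deadline; the claim is time-barred.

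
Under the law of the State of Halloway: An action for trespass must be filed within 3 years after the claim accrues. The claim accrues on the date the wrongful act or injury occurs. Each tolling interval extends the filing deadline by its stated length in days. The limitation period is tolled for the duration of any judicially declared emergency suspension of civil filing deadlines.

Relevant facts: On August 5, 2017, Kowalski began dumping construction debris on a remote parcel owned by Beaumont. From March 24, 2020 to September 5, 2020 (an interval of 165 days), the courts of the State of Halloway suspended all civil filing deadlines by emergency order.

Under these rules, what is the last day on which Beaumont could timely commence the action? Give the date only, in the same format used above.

The claim accrued on August 5, 2017, the date of the act.
The untolled deadline — 3 years after August 5, 2017 — is August 5, 2020.
The emergency suspension of filing deadlines from March 24, 2020 to September 5, 2020 tolled the period for 165 days, extending the deadline to January 17, 2021.

January 17, 2021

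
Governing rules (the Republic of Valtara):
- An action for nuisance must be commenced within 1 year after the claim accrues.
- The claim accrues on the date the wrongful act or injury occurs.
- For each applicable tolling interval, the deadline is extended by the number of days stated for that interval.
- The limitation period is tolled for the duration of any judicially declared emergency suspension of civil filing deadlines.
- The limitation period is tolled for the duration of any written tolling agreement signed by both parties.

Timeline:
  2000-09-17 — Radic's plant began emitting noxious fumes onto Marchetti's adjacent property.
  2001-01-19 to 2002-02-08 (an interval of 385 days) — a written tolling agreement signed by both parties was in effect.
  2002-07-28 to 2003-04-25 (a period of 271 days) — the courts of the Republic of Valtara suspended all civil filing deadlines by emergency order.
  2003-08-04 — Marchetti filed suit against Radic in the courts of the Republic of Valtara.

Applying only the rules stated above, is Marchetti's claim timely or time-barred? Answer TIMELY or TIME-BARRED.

The limitation period began to run on 2000-09-17.
The untolled deadline — 1 year after 2000-09-17 — is 2001-09-17.
Because the written tolling agreement ran from 2001-01-19 to 2002-02-08, the deadline is extended by 385 days to 2002-10-07.
The period was tolled for 271 days by the emergency suspension of filing deadlines (2002-07-28 to 2003-04-25), pushing the deadline to 2003-07-05.
Filing on 2003-08-04 missed the 2003-07-05 deadline — the action is time-barred.

TIME-BARRED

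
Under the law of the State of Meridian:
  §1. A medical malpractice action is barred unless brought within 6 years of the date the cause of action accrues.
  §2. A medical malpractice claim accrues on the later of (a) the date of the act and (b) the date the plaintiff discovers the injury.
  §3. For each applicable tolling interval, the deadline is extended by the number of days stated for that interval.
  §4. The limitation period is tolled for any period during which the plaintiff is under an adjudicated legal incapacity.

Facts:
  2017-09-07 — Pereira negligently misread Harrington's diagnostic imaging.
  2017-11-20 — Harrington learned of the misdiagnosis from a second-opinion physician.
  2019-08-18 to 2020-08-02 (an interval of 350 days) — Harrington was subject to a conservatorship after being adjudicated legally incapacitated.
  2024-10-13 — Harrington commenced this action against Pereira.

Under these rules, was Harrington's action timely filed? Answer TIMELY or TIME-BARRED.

Because discovery on 2017-11-20 post-dates the 2017-09-07 act, accrual under the later-of rule falls on 2017-11-20.
6 years from 2017-11-20 is 2023-11-20.
The period was tolled for 350 days by the plaintiff's legal incapacity (2019-08-18 to 2020-08-02), pushing the deadline to 2024-11-04.
The 2024-10-13 filing precedes the 2024-11-04 deadline; the claim is timely.

TIMELY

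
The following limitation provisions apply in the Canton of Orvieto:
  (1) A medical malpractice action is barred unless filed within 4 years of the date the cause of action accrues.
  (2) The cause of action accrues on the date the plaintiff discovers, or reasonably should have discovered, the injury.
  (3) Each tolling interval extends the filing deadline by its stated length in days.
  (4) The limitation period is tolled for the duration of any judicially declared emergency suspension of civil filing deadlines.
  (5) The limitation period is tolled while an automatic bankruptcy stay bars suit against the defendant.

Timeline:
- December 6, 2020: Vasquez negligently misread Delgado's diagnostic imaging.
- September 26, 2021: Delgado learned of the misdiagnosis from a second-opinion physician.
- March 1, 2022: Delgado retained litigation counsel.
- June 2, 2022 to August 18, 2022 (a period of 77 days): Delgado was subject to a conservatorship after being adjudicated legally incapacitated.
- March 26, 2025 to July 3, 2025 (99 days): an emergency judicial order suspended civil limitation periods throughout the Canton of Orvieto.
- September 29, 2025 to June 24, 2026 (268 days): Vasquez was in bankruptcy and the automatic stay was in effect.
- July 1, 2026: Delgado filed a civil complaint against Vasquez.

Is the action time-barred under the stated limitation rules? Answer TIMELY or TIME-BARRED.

Accrual is tied to discovery, so the period began on September 26, 2021 rather than on December 6, 2020 when the act occurred.
The untolled deadline — 4 years after September 26, 2021 — is September 26, 2025.
The emergency suspension of filing deadlines from March 26, 2025 to July 3, 2025 tolled the period for 99 days, extending the deadline to January 3, 2026.
Because the automatic bankruptcy stay ran from September 29, 2025 to June 24, 2026, the deadline is extended by 268 days to September 28, 2026.
Although the plaintiff's incapacity ran from June 2, 2022 to August 18, 2022, the stated rules do not make that a tolling event, so it is disregarded.
Nothing else in the chronology tolls or restarts the period.
Filing on July 1, 2026 beat the September 28, 2026 deadline — the action is timely.

TIMELY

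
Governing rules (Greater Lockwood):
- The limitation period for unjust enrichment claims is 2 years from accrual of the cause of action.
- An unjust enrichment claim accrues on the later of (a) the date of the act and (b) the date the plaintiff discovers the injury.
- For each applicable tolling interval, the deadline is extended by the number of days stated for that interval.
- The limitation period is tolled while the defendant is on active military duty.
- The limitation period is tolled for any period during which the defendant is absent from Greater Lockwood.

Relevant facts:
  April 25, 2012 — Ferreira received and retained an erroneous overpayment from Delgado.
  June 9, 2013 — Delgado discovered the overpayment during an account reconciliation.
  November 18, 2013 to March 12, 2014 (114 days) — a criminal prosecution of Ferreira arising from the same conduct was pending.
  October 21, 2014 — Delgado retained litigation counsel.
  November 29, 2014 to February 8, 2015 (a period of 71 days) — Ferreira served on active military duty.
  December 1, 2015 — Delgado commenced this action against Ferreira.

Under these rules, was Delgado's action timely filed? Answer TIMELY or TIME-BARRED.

Because discovery on June 9, 2013 post-dates the April 25, 2012 act, accrual under the later-of rule falls on June 9, 2013.
Adding the 2 years base period to June 9, 2013 gives a deadline of June 9, 2015, before any tolling.
The defendant's active military service from November 29, 2014 to February 8, 2015 tolled the period for 71 days, extending the deadline to August 19, 2015.
No stated provision tolls the period for a criminal prosecution, so the interval from November 18, 2013 to March 12, 2014 has no effect on the deadline.
Nothing else in the chronology tolls or restarts the period.
The December 1, 2015 filing falls after the August 19, 2015 deadline; the claim is time-barred.

TIME-BARRED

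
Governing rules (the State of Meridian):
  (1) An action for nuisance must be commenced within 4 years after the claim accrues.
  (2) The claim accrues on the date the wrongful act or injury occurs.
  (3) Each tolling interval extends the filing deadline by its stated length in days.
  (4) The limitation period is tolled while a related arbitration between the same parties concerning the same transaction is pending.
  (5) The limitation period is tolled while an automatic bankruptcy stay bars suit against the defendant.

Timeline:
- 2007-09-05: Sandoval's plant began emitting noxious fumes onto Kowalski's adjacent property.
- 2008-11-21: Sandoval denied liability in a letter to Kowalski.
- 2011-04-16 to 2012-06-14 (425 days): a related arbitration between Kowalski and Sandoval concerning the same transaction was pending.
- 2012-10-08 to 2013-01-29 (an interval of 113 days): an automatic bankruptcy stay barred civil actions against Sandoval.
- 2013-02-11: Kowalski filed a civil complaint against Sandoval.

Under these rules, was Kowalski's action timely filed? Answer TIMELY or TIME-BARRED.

TIMELY

The claim accrued on 2007-09-05, when the wrongful act occurred.
Adding the 4 years base period to 2007-09-05 gives a deadline of 2011-09-05, before any tolling.
The pending related arbitration from 2011-04-16 to 2012-06-14 tolled the period for 425 days, extending the deadline to 2012-11-03.
The period was tolled for 113 days by the automatic bankruptcy stay (2012-10-08 to 2013-01-29), pushing the deadline to 2013-02-24.
Nothing else in the chronology tolls or restarts the period.
Kowalski filed on 2013-02-11, before the 2013-02-24 deadline, so the action is timely.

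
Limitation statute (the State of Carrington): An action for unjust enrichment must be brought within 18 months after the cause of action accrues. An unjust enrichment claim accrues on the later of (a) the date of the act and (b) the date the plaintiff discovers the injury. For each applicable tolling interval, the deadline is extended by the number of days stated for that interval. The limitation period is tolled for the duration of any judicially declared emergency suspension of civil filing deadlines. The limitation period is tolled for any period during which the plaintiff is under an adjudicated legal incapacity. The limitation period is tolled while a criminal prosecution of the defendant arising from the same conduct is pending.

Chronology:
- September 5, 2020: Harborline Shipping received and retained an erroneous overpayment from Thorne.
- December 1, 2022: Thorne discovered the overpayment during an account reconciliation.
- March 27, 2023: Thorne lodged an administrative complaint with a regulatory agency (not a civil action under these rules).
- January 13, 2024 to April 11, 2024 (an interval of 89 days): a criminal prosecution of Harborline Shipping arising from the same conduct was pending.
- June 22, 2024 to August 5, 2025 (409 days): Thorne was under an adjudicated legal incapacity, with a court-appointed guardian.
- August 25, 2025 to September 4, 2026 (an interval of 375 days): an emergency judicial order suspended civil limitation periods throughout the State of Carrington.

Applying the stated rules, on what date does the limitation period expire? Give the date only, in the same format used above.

Because discovery on December 1, 2022 post-dates the September 5, 2020 act, accrual under the later-of rule falls on December 1, 2022.
The untolled deadline — 18 months after December 1, 2022 — is June 1, 2024.
The period was tolled for 89 days by the pending criminal prosecution (January 13, 2024 to April 11, 2024), pushing the deadline to August 29, 2024.
The period was tolled for 409 days by the plaintiff's legal incapacity (June 22, 2024 to August 5, 2025), pushing the deadline to October 12, 2025.
The period was tolled for 375 days by the emergency suspension of filing deadlines (August 25, 2025 to September 4, 2026), pushing the deadline to October 22, 2026.
None of the other events listed affects the running of the period under the stated rules.

October 22, 2026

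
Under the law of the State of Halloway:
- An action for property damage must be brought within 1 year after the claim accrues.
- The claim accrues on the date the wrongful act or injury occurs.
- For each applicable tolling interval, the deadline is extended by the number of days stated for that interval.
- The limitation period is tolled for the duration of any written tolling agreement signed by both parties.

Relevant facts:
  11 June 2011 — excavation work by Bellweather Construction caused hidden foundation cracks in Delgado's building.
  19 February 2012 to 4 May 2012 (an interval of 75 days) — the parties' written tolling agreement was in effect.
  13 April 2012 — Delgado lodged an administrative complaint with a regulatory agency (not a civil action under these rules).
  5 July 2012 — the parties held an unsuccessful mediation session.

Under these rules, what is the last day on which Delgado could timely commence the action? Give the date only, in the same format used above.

25 August 2012

The limitation period began to run on 11 June 2011.
1 year from 11 June 2011 is 11 June 2012.
The period was tolled for 75 days by the written tolling agreement (19 February 2012 to 4 May 2012), pushing the deadline to 25 August 2012.
The other events in the timeline have no effect on the limitation period under the stated rules.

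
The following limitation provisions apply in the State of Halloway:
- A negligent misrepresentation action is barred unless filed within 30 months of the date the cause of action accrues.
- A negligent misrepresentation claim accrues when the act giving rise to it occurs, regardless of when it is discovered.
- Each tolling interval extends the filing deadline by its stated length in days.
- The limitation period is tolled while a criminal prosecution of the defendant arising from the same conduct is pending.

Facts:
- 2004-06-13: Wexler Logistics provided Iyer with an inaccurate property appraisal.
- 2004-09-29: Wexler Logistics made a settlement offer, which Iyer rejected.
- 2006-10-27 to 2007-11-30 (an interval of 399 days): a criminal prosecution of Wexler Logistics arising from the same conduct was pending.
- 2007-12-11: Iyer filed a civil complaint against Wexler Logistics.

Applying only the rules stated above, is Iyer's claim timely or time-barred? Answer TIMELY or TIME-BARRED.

The limitation period began to run on 2004-06-13.
The untolled deadline — 30 months after 2004-06-13 — is 2006-12-13.
The pending criminal prosecution from 2006-10-27 to 2007-11-30 tolled the period for 399 days, extending the deadline to 2008-01-16.
None of the other events listed affects the running of the period under the stated rules.
The 2007-12-11 filing precedes the 2008-01-16 deadline; the claim is timely.

TIMELY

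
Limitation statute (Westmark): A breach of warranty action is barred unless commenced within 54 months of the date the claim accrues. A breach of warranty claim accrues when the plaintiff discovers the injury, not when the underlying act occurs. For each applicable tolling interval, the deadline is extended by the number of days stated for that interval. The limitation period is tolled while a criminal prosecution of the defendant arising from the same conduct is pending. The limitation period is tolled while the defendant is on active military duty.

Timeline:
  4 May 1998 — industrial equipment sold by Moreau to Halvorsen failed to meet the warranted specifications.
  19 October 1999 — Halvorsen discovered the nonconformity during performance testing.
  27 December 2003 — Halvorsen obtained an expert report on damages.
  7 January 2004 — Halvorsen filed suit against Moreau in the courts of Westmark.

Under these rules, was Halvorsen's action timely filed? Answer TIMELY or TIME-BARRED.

The claim did not accrue until Halvorsen discovered the injury on 19 October 1999; the 4 May 1998 act date does not start the clock under the stated rule.
Adding the 54 months base period to 19 October 1999 gives a deadline of 19 April 2004, before any tolling.
The other events in the timeline have no effect on the limitation period under the stated rules.
The 7 January 2004 filing precedes the 19 April 2004 deadline; the claim is timely.

TIMELY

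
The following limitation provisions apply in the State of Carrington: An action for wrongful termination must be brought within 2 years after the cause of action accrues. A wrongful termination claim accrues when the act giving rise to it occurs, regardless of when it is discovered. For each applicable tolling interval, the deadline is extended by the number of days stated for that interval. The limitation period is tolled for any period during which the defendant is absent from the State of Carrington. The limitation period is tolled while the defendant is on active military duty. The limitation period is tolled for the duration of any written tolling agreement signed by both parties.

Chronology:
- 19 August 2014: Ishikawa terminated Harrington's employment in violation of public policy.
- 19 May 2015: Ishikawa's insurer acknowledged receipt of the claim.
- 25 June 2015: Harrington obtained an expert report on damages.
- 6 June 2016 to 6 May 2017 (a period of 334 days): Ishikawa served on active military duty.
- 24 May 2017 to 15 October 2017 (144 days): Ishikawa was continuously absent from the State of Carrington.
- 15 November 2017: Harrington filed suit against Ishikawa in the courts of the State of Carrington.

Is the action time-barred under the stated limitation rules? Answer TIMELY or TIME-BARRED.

TIMELY

The cause of action accrued on 19 August 2014, the date of the act.
The untolled deadline — 2 years after 19 August 2014 — is 19 August 2016.
Because the defendant's active military service ran from 6 June 2016 to 6 May 2017, the deadline is extended by 334 days to 19 July 2017.
Because the defendant's absence from the jurisdiction ran from 24 May 2017 to 15 October 2017, the deadline is extended by 144 days to 10 December 2017.
None of the other events listed affects the running of the period under the stated rules.
Harrington filed on 15 November 2017, before the 10 December 2017 deadline, so the action is timely.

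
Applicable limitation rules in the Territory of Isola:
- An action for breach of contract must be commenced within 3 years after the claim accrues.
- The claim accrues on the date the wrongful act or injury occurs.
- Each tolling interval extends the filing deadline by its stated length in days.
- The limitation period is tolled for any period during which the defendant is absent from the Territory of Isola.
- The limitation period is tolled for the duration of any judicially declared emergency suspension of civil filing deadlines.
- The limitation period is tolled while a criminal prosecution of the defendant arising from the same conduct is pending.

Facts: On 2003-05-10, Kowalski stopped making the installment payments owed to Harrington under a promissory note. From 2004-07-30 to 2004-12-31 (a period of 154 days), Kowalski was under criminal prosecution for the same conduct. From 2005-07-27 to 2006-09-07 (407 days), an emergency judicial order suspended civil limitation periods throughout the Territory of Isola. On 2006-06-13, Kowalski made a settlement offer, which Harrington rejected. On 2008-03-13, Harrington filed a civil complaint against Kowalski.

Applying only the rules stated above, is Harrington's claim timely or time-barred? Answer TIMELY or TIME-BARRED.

The claim accrued on 2003-05-10, the date of the act.
Adding the 3 years base period to 2003-05-10 gives a deadline of 2006-05-10, before any tolling.
Because the pending criminal prosecution ran from 2004-07-30 to 2004-12-31, the deadline is extended by 154 days to 2006-10-11.
The emergency suspension of filing deadlines from 2005-07-27 to 2006-09-07 tolled the period for 407 days, extending the deadline to 2007-11-22.
The other events in the timeline have no effect on the limitation period under the stated rules.
Filing on 2008-03-13 missed the 2007-11-22 deadline — the action is time-barred.

TIME-BARRED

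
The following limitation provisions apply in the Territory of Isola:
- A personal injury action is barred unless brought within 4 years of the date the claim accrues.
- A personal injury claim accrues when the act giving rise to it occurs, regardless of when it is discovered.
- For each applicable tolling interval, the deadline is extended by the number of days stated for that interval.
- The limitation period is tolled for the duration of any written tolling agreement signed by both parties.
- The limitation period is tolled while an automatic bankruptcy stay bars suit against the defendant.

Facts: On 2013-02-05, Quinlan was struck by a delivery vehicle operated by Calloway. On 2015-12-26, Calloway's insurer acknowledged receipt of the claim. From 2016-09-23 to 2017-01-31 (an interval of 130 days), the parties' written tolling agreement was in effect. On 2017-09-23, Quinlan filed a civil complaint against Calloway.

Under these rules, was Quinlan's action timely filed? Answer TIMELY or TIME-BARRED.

The claim accrued on 2013-02-05, when the wrongful act occurred.
4 years from 2013-02-05 is 2017-02-05.
Because the written tolling agreement ran from 2016-09-23 to 2017-01-31, the deadline is extended by 130 days to 2017-06-15.
Nothing else in the chronology tolls or restarts the period.
The 2017-09-23 filing falls after the 2017-06-15 deadline; the claim is time-barred.

TIME-BARRED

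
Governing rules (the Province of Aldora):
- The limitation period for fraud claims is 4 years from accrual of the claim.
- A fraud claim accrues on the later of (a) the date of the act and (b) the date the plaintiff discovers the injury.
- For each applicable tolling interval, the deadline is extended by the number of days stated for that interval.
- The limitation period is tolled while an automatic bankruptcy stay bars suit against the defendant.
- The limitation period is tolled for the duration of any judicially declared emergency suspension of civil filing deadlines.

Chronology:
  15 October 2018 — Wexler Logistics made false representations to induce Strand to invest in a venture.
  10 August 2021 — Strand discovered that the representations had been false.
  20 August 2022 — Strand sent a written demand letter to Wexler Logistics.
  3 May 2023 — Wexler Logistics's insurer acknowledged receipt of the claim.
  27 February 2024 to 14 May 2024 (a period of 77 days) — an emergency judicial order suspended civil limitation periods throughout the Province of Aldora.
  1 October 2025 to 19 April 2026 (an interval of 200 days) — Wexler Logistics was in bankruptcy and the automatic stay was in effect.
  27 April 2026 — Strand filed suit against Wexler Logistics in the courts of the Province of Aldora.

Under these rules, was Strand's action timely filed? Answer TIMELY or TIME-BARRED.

TIMELY

The claim accrued on 10 August 2021 — the later of the 15 October 2018 act and the 10 August 2021 discovery.
4 years from 10 August 2021 is 10 August 2025.
The emergency suspension of filing deadlines from 27 February 2024 to 14 May 2024 tolled the period for 77 days, extending the deadline to 26 October 2025.
The period was tolled for 200 days by the automatic bankruptcy stay (1 October 2025 to 19 April 2026), pushing the deadline to 14 May 2026.
The other events in the timeline have no effect on the limitation period under the stated rules.
Strand filed on 27 April 2026, before the 14 May 2026 deadline, so the action is timely.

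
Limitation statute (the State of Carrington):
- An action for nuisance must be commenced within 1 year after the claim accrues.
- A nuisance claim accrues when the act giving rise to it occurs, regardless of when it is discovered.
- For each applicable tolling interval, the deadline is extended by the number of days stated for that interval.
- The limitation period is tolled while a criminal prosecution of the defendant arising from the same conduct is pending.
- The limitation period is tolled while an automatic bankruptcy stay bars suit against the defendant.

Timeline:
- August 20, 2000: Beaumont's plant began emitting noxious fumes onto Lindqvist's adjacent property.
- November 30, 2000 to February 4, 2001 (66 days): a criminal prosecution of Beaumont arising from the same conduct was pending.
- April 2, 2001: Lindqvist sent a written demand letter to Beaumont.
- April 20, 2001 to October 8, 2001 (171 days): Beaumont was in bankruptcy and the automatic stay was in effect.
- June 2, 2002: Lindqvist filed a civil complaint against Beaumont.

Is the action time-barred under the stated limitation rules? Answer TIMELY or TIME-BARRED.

TIME-BARRED

The limitation period began to run on August 20, 2000.
1 year from August 20, 2000 is August 20, 2001.
The pending criminal prosecution from November 30, 2000 to February 4, 2001 tolled the period for 66 days, extending the deadline to October 25, 2001.
The period was tolled for 171 days by the automatic bankruptcy stay (April 20, 2001 to October 8, 2001), pushing the deadline to April 14, 2002.
Nothing else in the chronology tolls or restarts the period.
Filing on June 2, 2002 missed the April 14, 2002 deadline — the action is time-barred.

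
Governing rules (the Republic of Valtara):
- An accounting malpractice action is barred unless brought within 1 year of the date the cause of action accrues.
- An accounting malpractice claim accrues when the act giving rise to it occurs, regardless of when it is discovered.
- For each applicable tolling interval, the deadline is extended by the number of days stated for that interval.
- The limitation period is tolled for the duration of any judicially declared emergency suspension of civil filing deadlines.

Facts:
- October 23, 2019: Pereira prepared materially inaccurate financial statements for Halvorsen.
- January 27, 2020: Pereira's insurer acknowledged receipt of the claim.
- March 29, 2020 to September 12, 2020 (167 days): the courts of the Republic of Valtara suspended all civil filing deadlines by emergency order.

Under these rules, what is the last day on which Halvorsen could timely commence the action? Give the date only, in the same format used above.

April 8, 2021

The claim accrued on October 23, 2019, when the wrongful act occurred.
1 year from October 23, 2019 is October 23, 2020.
The period was tolled for 167 days by the emergency suspension of filing deadlines (March 29, 2020 to September 12, 2020), pushing the deadline to April 8, 2021.
The other events in the timeline have no effect on the limitation period under the stated rules.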